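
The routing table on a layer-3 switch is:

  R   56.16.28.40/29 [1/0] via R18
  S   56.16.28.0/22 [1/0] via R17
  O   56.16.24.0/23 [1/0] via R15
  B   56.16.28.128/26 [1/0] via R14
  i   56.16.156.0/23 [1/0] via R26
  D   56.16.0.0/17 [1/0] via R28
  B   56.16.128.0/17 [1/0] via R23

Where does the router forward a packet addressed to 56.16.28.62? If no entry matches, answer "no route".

Routes whose prefix contains 56.16.28.62:
  56.16.0.0/17 (56.16.0.0 - 56.16.127.255) -> R28
  56.16.28.0/22 (56.16.28.0 - 56.16.31.255) -> R17
More-specific entries that do NOT match:
  56.16.28.40/29 (56.16.28.40 - 56.16.28.47) does not contain 56.16.28.62
  56.16.28.128/26 (56.16.28.128 - 56.16.28.191) does not contain 56.16.28.62
  56.16.24.0/23 (56.16.24.0 - 56.16.25.255) does not contain 56.16.28.62
  56.16.156.0/23 (56.16.156.0 - 56.16.157.255) does not contain 56.16.28.62
Longest matching prefix is /22 -> next hop R17.

R17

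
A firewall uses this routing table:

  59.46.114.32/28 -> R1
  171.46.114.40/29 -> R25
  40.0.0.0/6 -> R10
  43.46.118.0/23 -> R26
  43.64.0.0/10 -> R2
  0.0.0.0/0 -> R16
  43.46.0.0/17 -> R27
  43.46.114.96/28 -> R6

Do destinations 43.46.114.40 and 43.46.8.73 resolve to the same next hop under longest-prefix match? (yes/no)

yes

43.46.114.40: longest match 43.46.0.0/17 -> R27
43.46.8.73: longest match 43.46.0.0/17 -> R27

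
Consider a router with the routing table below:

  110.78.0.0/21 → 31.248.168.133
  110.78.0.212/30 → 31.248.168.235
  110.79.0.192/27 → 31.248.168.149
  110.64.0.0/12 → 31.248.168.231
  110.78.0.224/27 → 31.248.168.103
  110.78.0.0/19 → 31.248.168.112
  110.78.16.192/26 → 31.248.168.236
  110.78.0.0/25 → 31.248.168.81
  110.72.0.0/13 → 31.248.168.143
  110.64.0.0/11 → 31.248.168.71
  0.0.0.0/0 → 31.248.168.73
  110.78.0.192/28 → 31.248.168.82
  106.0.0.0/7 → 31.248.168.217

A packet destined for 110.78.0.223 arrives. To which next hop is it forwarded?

31.248.168.133

Routes whose prefix contains 110.78.0.223:
  0.0.0.0/0 (default, matches everything) -> 31.248.168.73
  110.64.0.0/11 (110.64.0.0 - 110.95.255.255) -> 31.248.168.71
  110.64.0.0/12 (110.64.0.0 - 110.79.255.255) -> 31.248.168.231
  110.72.0.0/13 (110.72.0.0 - 110.79.255.255) -> 31.248.168.143
  110.78.0.0/19 (110.78.0.0 - 110.78.31.255) -> 31.248.168.112
  110.78.0.0/21 (110.78.0.0 - 110.78.7.255) -> 31.248.168.133
More-specific entries that do NOT match:
  110.78.0.212/30 (110.78.0.212 - 110.78.0.215) does not contain 110.78.0.223
  110.78.0.192/28 (110.78.0.192 - 110.78.0.207) does not contain 110.78.0.223
  110.79.0.192/27 (110.79.0.192 - 110.79.0.223) does not contain 110.78.0.223
  110.78.0.224/27 (110.78.0.224 - 110.78.0.255) does not contain 110.78.0.223
  110.78.16.192/26 (110.78.16.192 - 110.78.16.255) does not contain 110.78.0.223
  110.78.0.0/25 (110.78.0.0 - 110.78.0.127) does not contain 110.78.0.223
Longest matching prefix is /21 -> next hop 31.248.168.133.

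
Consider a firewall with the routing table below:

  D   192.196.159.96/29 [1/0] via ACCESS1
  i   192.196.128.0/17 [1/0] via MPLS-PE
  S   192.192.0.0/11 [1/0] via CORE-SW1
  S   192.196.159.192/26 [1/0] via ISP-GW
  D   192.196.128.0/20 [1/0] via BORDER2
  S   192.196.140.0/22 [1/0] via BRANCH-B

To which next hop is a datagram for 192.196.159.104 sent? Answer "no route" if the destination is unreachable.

Routes whose prefix contains 192.196.159.104:
  192.192.0.0/11 (192.192.0.0 - 192.223.255.255) -> CORE-SW1
  192.196.128.0/17 (192.196.128.0 - 192.196.255.255) -> MPLS-PE
More-specific entries that do NOT match:
  192.196.159.96/29 (192.196.159.96 - 192.196.159.103) does not contain 192.196.159.104
  192.196.159.192/26 (192.196.159.192 - 192.196.159.255) does not contain 192.196.159.104
  192.196.140.0/22 (192.196.140.0 - 192.196.143.255) does not contain 192.196.159.104
  192.196.128.0/20 (192.196.128.0 - 192.196.143.255) does not contain 192.196.159.104
Longest matching prefix is /17 -> next hop MPLS-PE.

MPLS-PE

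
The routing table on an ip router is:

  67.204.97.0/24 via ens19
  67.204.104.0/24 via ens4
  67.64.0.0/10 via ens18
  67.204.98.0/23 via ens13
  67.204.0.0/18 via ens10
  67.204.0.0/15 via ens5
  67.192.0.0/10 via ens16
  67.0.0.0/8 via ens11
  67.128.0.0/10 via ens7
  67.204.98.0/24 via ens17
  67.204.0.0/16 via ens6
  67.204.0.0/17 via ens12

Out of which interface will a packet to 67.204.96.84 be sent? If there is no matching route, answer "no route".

ens12

Routes whose prefix contains 67.204.96.84:
  67.0.0.0/8 (67.0.0.0 - 67.255.255.255) -> ens11
  67.192.0.0/10 (67.192.0.0 - 67.255.255.255) -> ens16
  67.204.0.0/15 (67.204.0.0 - 67.205.255.255) -> ens5
  67.204.0.0/16 (67.204.0.0 - 67.204.255.255) -> ens6
  67.204.0.0/17 (67.204.0.0 - 67.204.127.255) -> ens12
More-specific entries that do NOT match:
  67.204.97.0/24 (67.204.97.0 - 67.204.97.255) does not contain 67.204.96.84
  67.204.104.0/24 (67.204.104.0 - 67.204.104.255) does not contain 67.204.96.84
  67.204.98.0/24 (67.204.98.0 - 67.204.98.255) does not contain 67.204.96.84
  67.204.98.0/23 (67.204.98.0 - 67.204.99.255) does not contain 67.204.96.84
  67.204.0.0/18 (67.204.0.0 - 67.204.63.255) does not contain 67.204.96.84
Longest matching prefix is /17 -> interface ens12.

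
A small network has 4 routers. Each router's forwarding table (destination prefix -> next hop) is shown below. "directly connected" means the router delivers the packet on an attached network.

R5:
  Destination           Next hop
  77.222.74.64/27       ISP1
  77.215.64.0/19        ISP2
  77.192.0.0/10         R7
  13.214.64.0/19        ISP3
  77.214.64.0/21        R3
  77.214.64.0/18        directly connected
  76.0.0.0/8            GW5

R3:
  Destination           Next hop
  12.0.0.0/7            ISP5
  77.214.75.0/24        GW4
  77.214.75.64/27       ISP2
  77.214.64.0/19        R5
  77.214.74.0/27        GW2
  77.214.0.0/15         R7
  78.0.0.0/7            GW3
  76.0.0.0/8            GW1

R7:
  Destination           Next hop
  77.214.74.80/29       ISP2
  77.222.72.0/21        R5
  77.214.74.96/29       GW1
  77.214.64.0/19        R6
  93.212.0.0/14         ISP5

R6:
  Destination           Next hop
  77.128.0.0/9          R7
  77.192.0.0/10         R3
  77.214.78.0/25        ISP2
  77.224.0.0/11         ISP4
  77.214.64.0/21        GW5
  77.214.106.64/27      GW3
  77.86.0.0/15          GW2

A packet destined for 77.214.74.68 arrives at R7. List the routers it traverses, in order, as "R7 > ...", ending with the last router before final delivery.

At R7: longest match for 77.214.74.68 is 77.214.64.0/19 -> R6
At R6: longest match for 77.214.74.68 is 77.192.0.0/10 -> R3
At R3: longest match for 77.214.74.68 is 77.214.64.0/19 -> R5
At R5: longest match for 77.214.74.68 is 77.214.64.0/18 -> directly connected

R7 > R6 > R3 > R5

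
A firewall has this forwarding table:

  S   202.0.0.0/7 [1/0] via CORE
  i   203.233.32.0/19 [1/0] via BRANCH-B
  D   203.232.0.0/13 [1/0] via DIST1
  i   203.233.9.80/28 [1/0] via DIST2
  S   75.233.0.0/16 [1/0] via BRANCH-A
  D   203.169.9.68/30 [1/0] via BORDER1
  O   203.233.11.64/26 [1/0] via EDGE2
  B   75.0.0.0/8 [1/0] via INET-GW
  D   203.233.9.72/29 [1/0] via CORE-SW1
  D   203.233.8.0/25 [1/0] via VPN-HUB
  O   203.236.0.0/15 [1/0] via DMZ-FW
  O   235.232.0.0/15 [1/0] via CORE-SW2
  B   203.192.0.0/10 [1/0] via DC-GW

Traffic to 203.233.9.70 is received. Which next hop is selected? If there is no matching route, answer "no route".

Routes whose prefix contains 203.233.9.70:
  202.0.0.0/7 (202.0.0.0 - 203.255.255.255) -> CORE
  203.192.0.0/10 (203.192.0.0 - 203.255.255.255) -> DC-GW
  203.232.0.0/13 (203.232.0.0 - 203.239.255.255) -> DIST1
More-specific entries that do NOT match:
  203.169.9.68/30 (203.169.9.68 - 203.169.9.71) does not contain 203.233.9.70
  203.233.9.72/29 (203.233.9.72 - 203.233.9.79) does not contain 203.233.9.70
  203.233.9.80/28 (203.233.9.80 - 203.233.9.95) does not contain 203.233.9.70
  203.233.11.64/26 (203.233.11.64 - 203.233.11.127) does not contain 203.233.9.70
  203.233.8.0/25 (203.233.8.0 - 203.233.8.127) does not contain 203.233.9.70
  203.233.32.0/19 (203.233.32.0 - 203.233.63.255) does not contain 203.233.9.70
  75.233.0.0/16 (75.233.0.0 - 75.233.255.255) does not contain 203.233.9.70
  203.236.0.0/15 (203.236.0.0 - 203.237.255.255) does not contain 203.233.9.70
  235.232.0.0/15 (235.232.0.0 - 235.233.255.255) does not contain 203.233.9.70
Longest matching prefix is /13 -> next hop DIST1.

DIST1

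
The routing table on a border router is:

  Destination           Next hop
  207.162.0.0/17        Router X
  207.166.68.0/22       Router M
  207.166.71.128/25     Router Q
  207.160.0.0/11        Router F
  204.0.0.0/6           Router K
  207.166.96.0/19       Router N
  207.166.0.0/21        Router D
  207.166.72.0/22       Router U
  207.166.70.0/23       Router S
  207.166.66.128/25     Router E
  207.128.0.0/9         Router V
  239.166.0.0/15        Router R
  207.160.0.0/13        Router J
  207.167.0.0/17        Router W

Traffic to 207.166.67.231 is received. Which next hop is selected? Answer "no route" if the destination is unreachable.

Routes whose prefix contains 207.166.67.231:
  204.0.0.0/6 (204.0.0.0 - 207.255.255.255) -> Router K
  207.128.0.0/9 (207.128.0.0 - 207.255.255.255) -> Router V
  207.160.0.0/11 (207.160.0.0 - 207.191.255.255) -> Router F
  207.160.0.0/13 (207.160.0.0 - 207.167.255.255) -> Router J
More-specific entries that do NOT match:
  207.166.71.128/25 (207.166.71.128 - 207.166.71.255) does not contain 207.166.67.231
  207.166.66.128/25 (207.166.66.128 - 207.166.66.255) does not contain 207.166.67.231
  207.166.70.0/23 (207.166.70.0 - 207.166.71.255) does not contain 207.166.67.231
  207.166.68.0/22 (207.166.68.0 - 207.166.71.255) does not contain 207.166.67.231
  207.166.72.0/22 (207.166.72.0 - 207.166.75.255) does not contain 207.166.67.231
  207.166.0.0/21 (207.166.0.0 - 207.166.7.255) does not contain 207.166.67.231
  207.166.96.0/19 (207.166.96.0 - 207.166.127.255) does not contain 207.166.67.231
  207.162.0.0/17 (207.162.0.0 - 207.162.127.255) does not contain 207.166.67.231
  207.167.0.0/17 (207.167.0.0 - 207.167.127.255) does not contain 207.166.67.231
  239.166.0.0/15 (239.166.0.0 - 239.167.255.255) does not contain 207.166.67.231
Longest matching prefix is /13 -> next hop Router J.

Router J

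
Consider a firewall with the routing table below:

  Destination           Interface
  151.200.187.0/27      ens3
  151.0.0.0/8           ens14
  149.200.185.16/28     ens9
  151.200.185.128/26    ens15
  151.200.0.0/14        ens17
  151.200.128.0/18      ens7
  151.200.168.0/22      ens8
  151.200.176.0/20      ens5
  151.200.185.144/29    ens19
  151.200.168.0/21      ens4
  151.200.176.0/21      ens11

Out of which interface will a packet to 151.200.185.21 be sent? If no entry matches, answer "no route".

ens5

Routes whose prefix contains 151.200.185.21:
  151.0.0.0/8 (151.0.0.0 - 151.255.255.255) -> ens14
  151.200.0.0/14 (151.200.0.0 - 151.203.255.255) -> ens17
  151.200.128.0/18 (151.200.128.0 - 151.200.191.255) -> ens7
  151.200.176.0/20 (151.200.176.0 - 151.200.191.255) -> ens5
More-specific entries that do NOT match:
  151.200.185.144/29 (151.200.185.144 - 151.200.185.151) does not contain 151.200.185.21
  149.200.185.16/28 (149.200.185.16 - 149.200.185.31) does not contain 151.200.185.21
  151.200.187.0/27 (151.200.187.0 - 151.200.187.31) does not contain 151.200.185.21
  151.200.185.128/26 (151.200.185.128 - 151.200.185.191) does not contain 151.200.185.21
  151.200.168.0/22 (151.200.168.0 - 151.200.171.255) does not contain 151.200.185.21
  151.200.168.0/21 (151.200.168.0 - 151.200.175.255) does not contain 151.200.185.21
  151.200.176.0/21 (151.200.176.0 - 151.200.183.255) does not contain 151.200.185.21
Longest matching prefix is /20 -> interface ens5.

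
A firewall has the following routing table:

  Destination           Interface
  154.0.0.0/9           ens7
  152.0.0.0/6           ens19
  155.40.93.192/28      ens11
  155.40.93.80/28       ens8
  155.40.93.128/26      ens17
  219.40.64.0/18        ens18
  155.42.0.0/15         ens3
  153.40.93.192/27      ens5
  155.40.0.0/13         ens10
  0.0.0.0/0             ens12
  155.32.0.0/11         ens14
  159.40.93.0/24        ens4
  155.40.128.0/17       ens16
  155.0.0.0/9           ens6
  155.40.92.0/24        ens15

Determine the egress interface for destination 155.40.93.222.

ens10

Routes whose prefix contains 155.40.93.222:
  0.0.0.0/0 (default, matches everything) -> ens12
  152.0.0.0/6 (152.0.0.0 - 155.255.255.255) -> ens19
  155.0.0.0/9 (155.0.0.0 - 155.127.255.255) -> ens6
  155.32.0.0/11 (155.32.0.0 - 155.63.255.255) -> ens14
  155.40.0.0/13 (155.40.0.0 - 155.47.255.255) -> ens10
More-specific entries that do NOT match:
  155.40.93.192/28 (155.40.93.192 - 155.40.93.207) does not contain 155.40.93.222
  155.40.93.80/28 (155.40.93.80 - 155.40.93.95) does not contain 155.40.93.222
  153.40.93.192/27 (153.40.93.192 - 153.40.93.223) does not contain 155.40.93.222
  155.40.93.128/26 (155.40.93.128 - 155.40.93.191) does not contain 155.40.93.222
  159.40.93.0/24 (159.40.93.0 - 159.40.93.255) does not contain 155.40.93.222
  155.40.92.0/24 (155.40.92.0 - 155.40.92.255) does not contain 155.40.93.222
  219.40.64.0/18 (219.40.64.0 - 219.40.127.255) does not contain 155.40.93.222
  155.40.128.0/17 (155.40.128.0 - 155.40.255.255) does not contain 155.40.93.222
  155.42.0.0/15 (155.42.0.0 - 155.43.255.255) does not contain 155.40.93.222
Longest matching prefix is /13 -> interface ens10.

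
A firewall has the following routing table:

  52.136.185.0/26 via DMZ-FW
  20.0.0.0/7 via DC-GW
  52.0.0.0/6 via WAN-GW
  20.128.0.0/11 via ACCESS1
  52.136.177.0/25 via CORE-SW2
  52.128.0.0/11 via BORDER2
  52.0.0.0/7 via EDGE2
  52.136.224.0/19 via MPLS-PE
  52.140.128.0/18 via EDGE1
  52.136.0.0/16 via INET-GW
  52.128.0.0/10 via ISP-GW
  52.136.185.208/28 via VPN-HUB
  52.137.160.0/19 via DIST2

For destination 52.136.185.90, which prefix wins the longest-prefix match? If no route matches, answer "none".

52.136.0.0/16

Entries matching 52.136.185.90:
  52.0.0.0/6 (52.0.0.0 - 55.255.255.255)
  52.0.0.0/7 (52.0.0.0 - 53.255.255.255)
  52.128.0.0/10 (52.128.0.0 - 52.191.255.255)
  52.128.0.0/11 (52.128.0.0 - 52.159.255.255)
  52.136.0.0/16 (52.136.0.0 - 52.136.255.255)
Most specific is 52.136.0.0/16.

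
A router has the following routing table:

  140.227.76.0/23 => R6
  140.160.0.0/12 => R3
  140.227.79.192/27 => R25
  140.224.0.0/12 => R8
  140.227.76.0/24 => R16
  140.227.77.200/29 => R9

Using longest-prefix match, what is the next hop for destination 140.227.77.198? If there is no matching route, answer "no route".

Routes whose prefix contains 140.227.77.198:
  140.224.0.0/12 (140.224.0.0 - 140.239.255.255) -> R8
  140.227.76.0/23 (140.227.76.0 - 140.227.77.255) -> R6
More-specific entries that do NOT match:
  140.227.77.200/29 (140.227.77.200 - 140.227.77.207) does not contain 140.227.77.198
  140.227.79.192/27 (140.227.79.192 - 140.227.79.223) does not contain 140.227.77.198
  140.227.76.0/24 (140.227.76.0 - 140.227.76.255) does not contain 140.227.77.198
Longest matching prefix is /23 -> next hop R6.

R6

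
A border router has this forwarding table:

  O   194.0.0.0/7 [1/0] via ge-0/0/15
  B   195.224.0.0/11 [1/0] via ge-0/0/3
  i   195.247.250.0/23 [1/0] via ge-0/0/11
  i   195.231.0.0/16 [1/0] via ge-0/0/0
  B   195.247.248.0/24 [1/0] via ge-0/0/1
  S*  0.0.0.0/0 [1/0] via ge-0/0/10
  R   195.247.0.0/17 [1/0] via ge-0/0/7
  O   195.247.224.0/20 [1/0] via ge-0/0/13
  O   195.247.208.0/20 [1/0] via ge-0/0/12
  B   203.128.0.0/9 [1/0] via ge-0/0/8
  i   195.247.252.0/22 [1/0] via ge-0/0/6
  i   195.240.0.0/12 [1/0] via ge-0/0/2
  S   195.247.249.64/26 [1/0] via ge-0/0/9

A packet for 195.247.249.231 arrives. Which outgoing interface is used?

Routes whose prefix contains 195.247.249.231:
  0.0.0.0/0 (default, matches everything) -> ge-0/0/10
  194.0.0.0/7 (194.0.0.0 - 195.255.255.255) -> ge-0/0/15
  195.224.0.0/11 (195.224.0.0 - 195.255.255.255) -> ge-0/0/3
  195.240.0.0/12 (195.240.0.0 - 195.255.255.255) -> ge-0/0/2
More-specific entries that do NOT match:
  195.247.249.64/26 (195.247.249.64 - 195.247.249.127) does not contain 195.247.249.231
  195.247.248.0/24 (195.247.248.0 - 195.247.248.255) does not contain 195.247.249.231
  195.247.250.0/23 (195.247.250.0 - 195.247.251.255) does not contain 195.247.249.231
  195.247.252.0/22 (195.247.252.0 - 195.247.255.255) does not contain 195.247.249.231
  195.247.224.0/20 (195.247.224.0 - 195.247.239.255) does not contain 195.247.249.231
  195.247.208.0/20 (195.247.208.0 - 195.247.223.255) does not contain 195.247.249.231
  195.247.0.0/17 (195.247.0.0 - 195.247.127.255) does not contain 195.247.249.231
  195.231.0.0/16 (195.231.0.0 - 195.231.255.255) does not contain 195.247.249.231
Longest matching prefix is /12 -> interface ge-0/0/2.

ge-0/0/2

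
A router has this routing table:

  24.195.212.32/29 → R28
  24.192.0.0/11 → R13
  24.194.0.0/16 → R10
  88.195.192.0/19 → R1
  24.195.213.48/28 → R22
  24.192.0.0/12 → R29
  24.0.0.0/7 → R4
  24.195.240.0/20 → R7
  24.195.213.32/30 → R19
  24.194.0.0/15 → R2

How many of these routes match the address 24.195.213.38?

4

Prefixes containing 24.195.213.38:
  24.0.0.0/7 (24.0.0.0 - 25.255.255.255)
  24.192.0.0/11 (24.192.0.0 - 24.223.255.255)
  24.192.0.0/12 (24.192.0.0 - 24.207.255.255)
  24.194.0.0/15 (24.194.0.0 - 24.195.255.255)
Total matching entries: 4.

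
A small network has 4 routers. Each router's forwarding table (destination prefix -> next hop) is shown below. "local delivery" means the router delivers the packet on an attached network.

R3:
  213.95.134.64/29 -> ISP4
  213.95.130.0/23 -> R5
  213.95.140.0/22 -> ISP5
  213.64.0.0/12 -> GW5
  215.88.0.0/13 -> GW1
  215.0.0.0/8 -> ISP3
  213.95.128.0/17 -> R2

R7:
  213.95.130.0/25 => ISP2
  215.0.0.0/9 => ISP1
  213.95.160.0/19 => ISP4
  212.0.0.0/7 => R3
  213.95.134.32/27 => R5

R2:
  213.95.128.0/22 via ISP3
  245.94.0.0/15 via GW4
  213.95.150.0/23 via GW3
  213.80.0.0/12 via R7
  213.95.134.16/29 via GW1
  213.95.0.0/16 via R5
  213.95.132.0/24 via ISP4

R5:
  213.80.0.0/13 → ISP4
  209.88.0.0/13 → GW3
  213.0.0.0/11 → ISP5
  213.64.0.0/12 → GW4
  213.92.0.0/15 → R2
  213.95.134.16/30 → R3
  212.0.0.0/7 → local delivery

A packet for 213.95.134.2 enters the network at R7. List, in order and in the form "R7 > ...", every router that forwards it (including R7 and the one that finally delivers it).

R7 > R3 > R2 > R5

At R7: longest match for 213.95.134.2 is 212.0.0.0/7 -> R3
At R3: longest match for 213.95.134.2 is 213.95.128.0/17 -> R2
At R2: longest match for 213.95.134.2 is 213.95.0.0/16 -> R5
At R5: longest match for 213.95.134.2 is 212.0.0.0/7 -> local delivery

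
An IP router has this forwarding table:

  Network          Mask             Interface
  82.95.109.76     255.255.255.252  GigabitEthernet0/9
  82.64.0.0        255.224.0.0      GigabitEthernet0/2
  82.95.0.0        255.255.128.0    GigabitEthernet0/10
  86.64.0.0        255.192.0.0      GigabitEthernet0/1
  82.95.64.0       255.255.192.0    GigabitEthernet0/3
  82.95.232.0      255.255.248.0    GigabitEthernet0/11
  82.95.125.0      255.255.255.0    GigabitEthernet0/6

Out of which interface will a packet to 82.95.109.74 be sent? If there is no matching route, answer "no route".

GigabitEthernet0/3

Routes whose prefix contains 82.95.109.74:
  82.64.0.0/11 (82.64.0.0 - 82.95.255.255) -> GigabitEthernet0/2
  82.95.0.0/17 (82.95.0.0 - 82.95.127.255) -> GigabitEthernet0/10
  82.95.64.0/18 (82.95.64.0 - 82.95.127.255) -> GigabitEthernet0/3
More-specific entries that do NOT match:
  82.95.109.76/30 (82.95.109.76 - 82.95.109.79) does not contain 82.95.109.74
  82.95.125.0/24 (82.95.125.0 - 82.95.125.255) does not contain 82.95.109.74
  82.95.232.0/21 (82.95.232.0 - 82.95.239.255) does not contain 82.95.109.74
Longest matching prefix is /18 -> interface GigabitEthernet0/3.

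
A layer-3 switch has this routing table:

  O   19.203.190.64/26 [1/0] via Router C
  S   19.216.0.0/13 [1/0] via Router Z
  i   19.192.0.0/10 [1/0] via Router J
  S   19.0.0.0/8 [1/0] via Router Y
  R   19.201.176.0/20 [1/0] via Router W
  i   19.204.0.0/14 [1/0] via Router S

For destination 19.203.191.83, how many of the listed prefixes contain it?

2

Prefixes containing 19.203.191.83:
  19.0.0.0/8 (19.0.0.0 - 19.255.255.255)
  19.192.0.0/10 (19.192.0.0 - 19.255.255.255)
Total matching entries: 2.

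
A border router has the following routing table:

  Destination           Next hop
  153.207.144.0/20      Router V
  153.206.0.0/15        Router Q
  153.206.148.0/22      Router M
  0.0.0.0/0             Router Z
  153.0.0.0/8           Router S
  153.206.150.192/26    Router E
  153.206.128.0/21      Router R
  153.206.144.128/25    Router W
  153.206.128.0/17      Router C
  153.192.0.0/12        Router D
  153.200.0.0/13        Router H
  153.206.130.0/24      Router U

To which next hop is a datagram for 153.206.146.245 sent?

Routes whose prefix contains 153.206.146.245:
  0.0.0.0/0 (default, matches everything) -> Router Z
  153.0.0.0/8 (153.0.0.0 - 153.255.255.255) -> Router S
  153.192.0.0/12 (153.192.0.0 - 153.207.255.255) -> Router D
  153.200.0.0/13 (153.200.0.0 - 153.207.255.255) -> Router H
  153.206.0.0/15 (153.206.0.0 - 153.207.255.255) -> Router Q
  153.206.128.0/17 (153.206.128.0 - 153.206.255.255) -> Router C
More-specific entries that do NOT match:
  153.206.150.192/26 (153.206.150.192 - 153.206.150.255) does not contain 153.206.146.245
  153.206.144.128/25 (153.206.144.128 - 153.206.144.255) does not contain 153.206.146.245
  153.206.130.0/24 (153.206.130.0 - 153.206.130.255) does not contain 153.206.146.245
  153.206.148.0/22 (153.206.148.0 - 153.206.151.255) does not contain 153.206.146.245
  153.206.128.0/21 (153.206.128.0 - 153.206.135.255) does not contain 153.206.146.245
  153.207.144.0/20 (153.207.144.0 - 153.207.159.255) does not contain 153.206.146.245
Longest matching prefix is /17 -> next hop Router C.

Router C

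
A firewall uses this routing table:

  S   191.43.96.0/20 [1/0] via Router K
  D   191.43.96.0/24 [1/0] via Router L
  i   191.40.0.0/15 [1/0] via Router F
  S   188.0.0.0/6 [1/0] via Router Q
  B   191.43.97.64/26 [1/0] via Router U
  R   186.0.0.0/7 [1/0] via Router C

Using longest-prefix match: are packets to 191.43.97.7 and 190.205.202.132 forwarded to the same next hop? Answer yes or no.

no

191.43.97.7: longest match 191.43.96.0/20 -> Router K
190.205.202.132: longest match 188.0.0.0/6 -> Router Q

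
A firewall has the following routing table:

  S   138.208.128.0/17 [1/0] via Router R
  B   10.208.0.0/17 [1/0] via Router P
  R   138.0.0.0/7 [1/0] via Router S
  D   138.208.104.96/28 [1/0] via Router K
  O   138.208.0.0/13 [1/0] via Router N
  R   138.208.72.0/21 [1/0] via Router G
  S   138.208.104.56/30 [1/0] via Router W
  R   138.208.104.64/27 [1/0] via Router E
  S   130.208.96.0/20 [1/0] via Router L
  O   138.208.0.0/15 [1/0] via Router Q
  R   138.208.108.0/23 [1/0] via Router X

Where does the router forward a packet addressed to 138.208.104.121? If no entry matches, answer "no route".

Router Q

Routes whose prefix contains 138.208.104.121:
  138.0.0.0/7 (138.0.0.0 - 139.255.255.255) -> Router S
  138.208.0.0/13 (138.208.0.0 - 138.215.255.255) -> Router N
  138.208.0.0/15 (138.208.0.0 - 138.209.255.255) -> Router Q
More-specific entries that do NOT match:
  138.208.104.56/30 (138.208.104.56 - 138.208.104.59) does not contain 138.208.104.121
  138.208.104.96/28 (138.208.104.96 - 138.208.104.111) does not contain 138.208.104.121
  138.208.104.64/27 (138.208.104.64 - 138.208.104.95) does not contain 138.208.104.121
  138.208.108.0/23 (138.208.108.0 - 138.208.109.255) does not contain 138.208.104.121
  138.208.72.0/21 (138.208.72.0 - 138.208.79.255) does not contain 138.208.104.121
  130.208.96.0/20 (130.208.96.0 - 130.208.111.255) does not contain 138.208.104.121
  138.208.128.0/17 (138.208.128.0 - 138.208.255.255) does not contain 138.208.104.121
  10.208.0.0/17 (10.208.0.0 - 10.208.127.255) does not contain 138.208.104.121
Longest matching prefix is /15 -> next hop Router Q.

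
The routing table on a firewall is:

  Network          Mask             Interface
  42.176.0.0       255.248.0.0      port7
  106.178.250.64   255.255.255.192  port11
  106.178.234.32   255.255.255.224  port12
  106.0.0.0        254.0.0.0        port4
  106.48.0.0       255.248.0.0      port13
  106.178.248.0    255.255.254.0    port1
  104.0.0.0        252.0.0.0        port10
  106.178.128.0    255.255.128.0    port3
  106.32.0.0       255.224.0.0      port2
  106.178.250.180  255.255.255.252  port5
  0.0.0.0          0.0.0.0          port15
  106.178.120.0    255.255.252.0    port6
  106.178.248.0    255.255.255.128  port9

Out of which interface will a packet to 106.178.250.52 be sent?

Routes whose prefix contains 106.178.250.52:
  0.0.0.0/0 (default, matches everything) -> port15
  104.0.0.0/6 (104.0.0.0 - 107.255.255.255) -> port10
  106.0.0.0/7 (106.0.0.0 - 107.255.255.255) -> port4
  106.178.128.0/17 (106.178.128.0 - 106.178.255.255) -> port3
More-specific entries that do NOT match:
  106.178.250.180/30 (106.178.250.180 - 106.178.250.183) does not contain 106.178.250.52
  106.178.234.32/27 (106.178.234.32 - 106.178.234.63) does not contain 106.178.250.52
  106.178.250.64/26 (106.178.250.64 - 106.178.250.127) does not contain 106.178.250.52
  106.178.248.0/25 (106.178.248.0 - 106.178.248.127) does not contain 106.178.250.52
  106.178.248.0/23 (106.178.248.0 - 106.178.249.255) does not contain 106.178.250.52
  106.178.120.0/22 (106.178.120.0 - 106.178.123.255) does not contain 106.178.250.52
Longest matching prefix is /17 -> interface port3.

port3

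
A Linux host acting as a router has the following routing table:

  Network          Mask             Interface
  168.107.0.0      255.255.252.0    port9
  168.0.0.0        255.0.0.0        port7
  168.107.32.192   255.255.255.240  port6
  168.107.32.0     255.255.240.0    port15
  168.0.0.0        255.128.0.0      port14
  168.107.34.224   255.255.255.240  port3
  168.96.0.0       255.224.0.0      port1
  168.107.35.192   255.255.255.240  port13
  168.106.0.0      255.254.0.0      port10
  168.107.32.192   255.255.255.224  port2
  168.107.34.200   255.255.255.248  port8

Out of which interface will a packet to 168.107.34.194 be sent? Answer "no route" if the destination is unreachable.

Routes whose prefix contains 168.107.34.194:
  168.0.0.0/8 (168.0.0.0 - 168.255.255.255) -> port7
  168.0.0.0/9 (168.0.0.0 - 168.127.255.255) -> port14
  168.96.0.0/11 (168.96.0.0 - 168.127.255.255) -> port1
  168.106.0.0/15 (168.106.0.0 - 168.107.255.255) -> port10
  168.107.32.0/20 (168.107.32.0 - 168.107.47.255) -> port15
More-specific entries that do NOT match:
  168.107.34.200/29 (168.107.34.200 - 168.107.34.207) does not contain 168.107.34.194
  168.107.32.192/28 (168.107.32.192 - 168.107.32.207) does not contain 168.107.34.194
  168.107.34.224/28 (168.107.34.224 - 168.107.34.239) does not contain 168.107.34.194
  168.107.35.192/28 (168.107.35.192 - 168.107.35.207) does not contain 168.107.34.194
  168.107.32.192/27 (168.107.32.192 - 168.107.32.223) does not contain 168.107.34.194
  168.107.0.0/22 (168.107.0.0 - 168.107.3.255) does not contain 168.107.34.194
Longest matching prefix is /20 -> interface port15.

port15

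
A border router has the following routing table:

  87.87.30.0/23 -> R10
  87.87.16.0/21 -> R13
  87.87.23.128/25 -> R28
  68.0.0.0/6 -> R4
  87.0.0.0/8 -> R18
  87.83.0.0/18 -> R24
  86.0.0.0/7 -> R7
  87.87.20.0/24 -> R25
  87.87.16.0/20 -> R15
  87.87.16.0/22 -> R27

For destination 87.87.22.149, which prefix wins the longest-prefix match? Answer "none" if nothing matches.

87.87.16.0/21

Entries matching 87.87.22.149:
  86.0.0.0/7 (86.0.0.0 - 87.255.255.255)
  87.0.0.0/8 (87.0.0.0 - 87.255.255.255)
  87.87.16.0/20 (87.87.16.0 - 87.87.31.255)
  87.87.16.0/21 (87.87.16.0 - 87.87.23.255)
Most specific is 87.87.16.0/21.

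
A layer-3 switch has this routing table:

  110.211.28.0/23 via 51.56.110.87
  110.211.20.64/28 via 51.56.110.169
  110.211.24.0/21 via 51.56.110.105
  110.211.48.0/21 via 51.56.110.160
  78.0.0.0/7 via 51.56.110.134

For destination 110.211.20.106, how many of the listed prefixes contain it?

No listed prefix contains 110.211.20.106.
Total matching entries: 0.

0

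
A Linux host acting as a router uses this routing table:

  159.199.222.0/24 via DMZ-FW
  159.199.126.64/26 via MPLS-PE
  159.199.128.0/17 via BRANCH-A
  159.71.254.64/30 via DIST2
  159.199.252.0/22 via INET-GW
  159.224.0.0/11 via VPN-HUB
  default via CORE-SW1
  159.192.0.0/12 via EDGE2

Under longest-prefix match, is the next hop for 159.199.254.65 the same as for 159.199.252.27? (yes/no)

159.199.254.65: longest match 159.199.252.0/22 -> INET-GW
159.199.252.27: longest match 159.199.252.0/22 -> INET-GW

yes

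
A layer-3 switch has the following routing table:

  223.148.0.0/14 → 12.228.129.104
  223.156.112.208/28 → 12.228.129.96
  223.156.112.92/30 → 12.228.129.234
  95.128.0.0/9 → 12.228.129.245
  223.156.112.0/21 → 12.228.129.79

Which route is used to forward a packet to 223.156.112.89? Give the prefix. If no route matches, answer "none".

223.156.112.0/21

Entries matching 223.156.112.89:
  223.156.112.0/21 (223.156.112.0 - 223.156.119.255)
Most specific is 223.156.112.0/21.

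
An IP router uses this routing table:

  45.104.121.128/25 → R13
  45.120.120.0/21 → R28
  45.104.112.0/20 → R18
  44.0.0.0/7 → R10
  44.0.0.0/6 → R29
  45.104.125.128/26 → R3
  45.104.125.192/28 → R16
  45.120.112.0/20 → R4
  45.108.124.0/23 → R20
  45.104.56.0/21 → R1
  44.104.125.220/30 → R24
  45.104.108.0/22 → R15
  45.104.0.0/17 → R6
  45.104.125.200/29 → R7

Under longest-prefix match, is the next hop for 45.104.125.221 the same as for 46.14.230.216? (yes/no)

45.104.125.221: longest match 45.104.112.0/20 -> R18
46.14.230.216: longest match 44.0.0.0/6 -> R29

no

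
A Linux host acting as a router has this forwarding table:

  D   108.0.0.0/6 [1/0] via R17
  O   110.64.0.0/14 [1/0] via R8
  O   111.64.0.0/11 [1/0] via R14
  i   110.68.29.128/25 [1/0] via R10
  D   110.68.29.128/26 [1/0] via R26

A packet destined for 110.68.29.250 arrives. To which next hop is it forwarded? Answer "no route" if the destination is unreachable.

Routes whose prefix contains 110.68.29.250:
  108.0.0.0/6 (108.0.0.0 - 111.255.255.255) -> R17
  110.68.29.128/25 (110.68.29.128 - 110.68.29.255) -> R10
More-specific entries that do NOT match:
  110.68.29.128/26 (110.68.29.128 - 110.68.29.191) does not contain 110.68.29.250
Longest matching prefix is /25 -> next hop R10.

R10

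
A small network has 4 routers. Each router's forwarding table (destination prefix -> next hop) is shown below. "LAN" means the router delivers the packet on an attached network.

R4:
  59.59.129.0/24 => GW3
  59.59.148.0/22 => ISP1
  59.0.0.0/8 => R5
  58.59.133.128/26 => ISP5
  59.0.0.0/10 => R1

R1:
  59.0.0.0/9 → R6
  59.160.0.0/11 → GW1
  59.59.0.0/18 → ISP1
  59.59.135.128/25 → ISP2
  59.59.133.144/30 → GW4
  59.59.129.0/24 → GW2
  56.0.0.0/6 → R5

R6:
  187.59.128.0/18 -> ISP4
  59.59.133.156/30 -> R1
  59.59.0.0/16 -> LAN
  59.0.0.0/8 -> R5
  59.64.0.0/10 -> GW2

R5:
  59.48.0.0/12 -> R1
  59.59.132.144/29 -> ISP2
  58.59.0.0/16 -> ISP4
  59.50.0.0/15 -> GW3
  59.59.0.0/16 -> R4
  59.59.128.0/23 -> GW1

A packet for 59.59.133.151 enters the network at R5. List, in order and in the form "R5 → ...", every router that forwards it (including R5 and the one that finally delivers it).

At R5: longest match for 59.59.133.151 is 59.59.0.0/16 -> R4
At R4: longest match for 59.59.133.151 is 59.0.0.0/10 -> R1
At R1: longest match for 59.59.133.151 is 59.0.0.0/9 -> R6
At R6: longest match for 59.59.133.151 is 59.59.0.0/16 -> LAN

R5 → R4 → R1 → R6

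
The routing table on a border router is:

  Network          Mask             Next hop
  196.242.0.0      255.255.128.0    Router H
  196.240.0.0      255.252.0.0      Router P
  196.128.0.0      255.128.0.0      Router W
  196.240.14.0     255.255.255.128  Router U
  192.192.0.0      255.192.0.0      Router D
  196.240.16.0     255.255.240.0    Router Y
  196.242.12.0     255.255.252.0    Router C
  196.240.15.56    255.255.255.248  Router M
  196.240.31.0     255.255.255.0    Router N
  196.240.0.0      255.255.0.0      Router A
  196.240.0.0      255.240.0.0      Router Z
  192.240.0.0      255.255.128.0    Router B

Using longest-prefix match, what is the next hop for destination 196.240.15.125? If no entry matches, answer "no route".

Routes whose prefix contains 196.240.15.125:
  196.128.0.0/9 (196.128.0.0 - 196.255.255.255) -> Router W
  196.240.0.0/12 (196.240.0.0 - 196.255.255.255) -> Router Z
  196.240.0.0/14 (196.240.0.0 - 196.243.255.255) -> Router P
  196.240.0.0/16 (196.240.0.0 - 196.240.255.255) -> Router A
More-specific entries that do NOT match:
  196.240.15.56/29 (196.240.15.56 - 196.240.15.63) does not contain 196.240.15.125
  196.240.14.0/25 (196.240.14.0 - 196.240.14.127) does not contain 196.240.15.125
  196.240.31.0/24 (196.240.31.0 - 196.240.31.255) does not contain 196.240.15.125
  196.242.12.0/22 (196.242.12.0 - 196.242.15.255) does not contain 196.240.15.125
  196.240.16.0/20 (196.240.16.0 - 196.240.31.255) does not contain 196.240.15.125
  196.242.0.0/17 (196.242.0.0 - 196.242.127.255) does not contain 196.240.15.125
  192.240.0.0/17 (192.240.0.0 - 192.240.127.255) does not contain 196.240.15.125
Longest matching prefix is /16 -> next hop Router A.

Router A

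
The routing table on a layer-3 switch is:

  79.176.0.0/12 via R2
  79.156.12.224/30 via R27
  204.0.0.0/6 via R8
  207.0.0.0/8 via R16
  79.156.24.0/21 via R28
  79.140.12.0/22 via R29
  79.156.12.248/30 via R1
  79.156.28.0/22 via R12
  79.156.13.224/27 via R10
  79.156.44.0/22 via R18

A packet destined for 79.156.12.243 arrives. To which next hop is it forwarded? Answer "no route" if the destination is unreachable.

no route

No entry's prefix contains 79.156.12.243; there is no default route.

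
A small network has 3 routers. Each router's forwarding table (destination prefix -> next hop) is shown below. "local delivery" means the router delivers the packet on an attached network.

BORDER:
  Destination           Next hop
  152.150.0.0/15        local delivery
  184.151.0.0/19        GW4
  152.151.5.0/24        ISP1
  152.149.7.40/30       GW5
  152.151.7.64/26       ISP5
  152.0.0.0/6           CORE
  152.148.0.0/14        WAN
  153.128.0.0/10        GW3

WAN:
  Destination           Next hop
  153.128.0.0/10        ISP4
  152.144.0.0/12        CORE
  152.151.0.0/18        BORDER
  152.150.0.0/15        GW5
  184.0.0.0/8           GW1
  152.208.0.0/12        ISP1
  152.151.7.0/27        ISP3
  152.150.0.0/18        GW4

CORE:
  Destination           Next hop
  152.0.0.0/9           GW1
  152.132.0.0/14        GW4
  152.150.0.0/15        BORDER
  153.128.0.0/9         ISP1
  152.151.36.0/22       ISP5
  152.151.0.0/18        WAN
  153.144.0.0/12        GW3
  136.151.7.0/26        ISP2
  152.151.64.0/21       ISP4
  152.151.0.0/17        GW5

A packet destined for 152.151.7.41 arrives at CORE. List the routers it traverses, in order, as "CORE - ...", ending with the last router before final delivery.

CORE - WAN - BORDER

At CORE: longest match for 152.151.7.41 is 152.151.0.0/18 -> WAN
At WAN: longest match for 152.151.7.41 is 152.151.0.0/18 -> BORDER
At BORDER: longest match for 152.151.7.41 is 152.150.0.0/15 -> local delivery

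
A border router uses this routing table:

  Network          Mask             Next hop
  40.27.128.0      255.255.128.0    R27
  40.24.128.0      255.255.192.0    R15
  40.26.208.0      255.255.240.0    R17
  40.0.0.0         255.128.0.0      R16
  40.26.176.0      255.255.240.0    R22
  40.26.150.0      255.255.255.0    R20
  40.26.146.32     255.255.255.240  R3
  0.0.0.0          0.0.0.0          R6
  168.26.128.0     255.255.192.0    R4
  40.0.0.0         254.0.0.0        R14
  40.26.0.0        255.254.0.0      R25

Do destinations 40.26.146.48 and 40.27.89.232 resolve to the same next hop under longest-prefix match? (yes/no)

40.26.146.48: longest match 40.26.0.0/15 -> R25
40.27.89.232: longest match 40.26.0.0/15 -> R25

yes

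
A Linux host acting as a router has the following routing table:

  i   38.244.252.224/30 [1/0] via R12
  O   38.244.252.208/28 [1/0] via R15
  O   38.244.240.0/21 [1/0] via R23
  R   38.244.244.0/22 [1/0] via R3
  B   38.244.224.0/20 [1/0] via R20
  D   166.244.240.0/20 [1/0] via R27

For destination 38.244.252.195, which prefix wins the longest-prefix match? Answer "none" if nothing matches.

none

38.244.252.195 is outside every listed prefix and there is no default route.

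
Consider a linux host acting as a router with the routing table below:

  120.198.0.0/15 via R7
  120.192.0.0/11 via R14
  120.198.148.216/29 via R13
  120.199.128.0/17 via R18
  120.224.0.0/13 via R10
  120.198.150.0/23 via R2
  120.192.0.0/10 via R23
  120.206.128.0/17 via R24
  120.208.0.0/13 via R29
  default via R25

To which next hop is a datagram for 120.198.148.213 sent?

Routes whose prefix contains 120.198.148.213:
  0.0.0.0/0 (default, matches everything) -> R25
  120.192.0.0/10 (120.192.0.0 - 120.255.255.255) -> R23
  120.192.0.0/11 (120.192.0.0 - 120.223.255.255) -> R14
  120.198.0.0/15 (120.198.0.0 - 120.199.255.255) -> R7
More-specific entries that do NOT match:
  120.198.148.216/29 (120.198.148.216 - 120.198.148.223) does not contain 120.198.148.213
  120.198.150.0/23 (120.198.150.0 - 120.198.151.255) does not contain 120.198.148.213
  120.199.128.0/17 (120.199.128.0 - 120.199.255.255) does not contain 120.198.148.213
  120.206.128.0/17 (120.206.128.0 - 120.206.255.255) does not contain 120.198.148.213
Longest matching prefix is /15 -> next hop R7.

R7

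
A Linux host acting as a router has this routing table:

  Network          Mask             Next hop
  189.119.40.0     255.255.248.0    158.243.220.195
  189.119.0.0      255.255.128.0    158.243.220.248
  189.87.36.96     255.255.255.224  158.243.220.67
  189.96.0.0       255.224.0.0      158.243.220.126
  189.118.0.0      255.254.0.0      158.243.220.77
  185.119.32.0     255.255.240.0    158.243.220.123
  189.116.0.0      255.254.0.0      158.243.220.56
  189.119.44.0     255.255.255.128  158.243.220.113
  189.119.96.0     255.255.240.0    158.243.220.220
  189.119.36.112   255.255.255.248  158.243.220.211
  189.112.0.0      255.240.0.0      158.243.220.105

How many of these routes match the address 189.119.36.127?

4

Prefixes containing 189.119.36.127:
  189.96.0.0/11 (189.96.0.0 - 189.127.255.255)
  189.112.0.0/12 (189.112.0.0 - 189.127.255.255)
  189.118.0.0/15 (189.118.0.0 - 189.119.255.255)
  189.119.0.0/17 (189.119.0.0 - 189.119.127.255)
Total matching entries: 4.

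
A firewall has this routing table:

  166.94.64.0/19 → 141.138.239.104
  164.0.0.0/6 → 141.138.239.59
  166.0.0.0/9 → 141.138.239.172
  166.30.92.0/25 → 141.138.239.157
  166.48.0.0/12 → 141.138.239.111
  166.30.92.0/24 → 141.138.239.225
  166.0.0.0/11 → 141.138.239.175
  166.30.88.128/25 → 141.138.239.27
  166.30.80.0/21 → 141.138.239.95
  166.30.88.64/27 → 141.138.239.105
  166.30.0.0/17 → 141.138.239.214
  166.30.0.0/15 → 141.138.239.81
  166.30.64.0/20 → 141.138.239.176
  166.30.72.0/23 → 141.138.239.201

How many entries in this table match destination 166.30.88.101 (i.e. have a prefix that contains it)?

Prefixes containing 166.30.88.101:
  164.0.0.0/6 (164.0.0.0 - 167.255.255.255)
  166.0.0.0/9 (166.0.0.0 - 166.127.255.255)
  166.0.0.0/11 (166.0.0.0 - 166.31.255.255)
  166.30.0.0/15 (166.30.0.0 - 166.31.255.255)
  166.30.0.0/17 (166.30.0.0 - 166.30.127.255)
Total matching entries: 5.

5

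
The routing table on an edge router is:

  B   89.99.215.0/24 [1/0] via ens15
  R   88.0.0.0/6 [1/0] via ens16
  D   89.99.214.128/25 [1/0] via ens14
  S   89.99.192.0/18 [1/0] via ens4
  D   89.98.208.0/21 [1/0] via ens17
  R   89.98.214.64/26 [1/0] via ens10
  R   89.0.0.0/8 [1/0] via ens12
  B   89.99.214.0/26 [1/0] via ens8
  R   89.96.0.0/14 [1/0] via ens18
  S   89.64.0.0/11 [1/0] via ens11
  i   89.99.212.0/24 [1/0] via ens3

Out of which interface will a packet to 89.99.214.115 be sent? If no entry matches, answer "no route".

ens4

Routes whose prefix contains 89.99.214.115:
  88.0.0.0/6 (88.0.0.0 - 91.255.255.255) -> ens16
  89.0.0.0/8 (89.0.0.0 - 89.255.255.255) -> ens12
  89.96.0.0/14 (89.96.0.0 - 89.99.255.255) -> ens18
  89.99.192.0/18 (89.99.192.0 - 89.99.255.255) -> ens4
More-specific entries that do NOT match:
  89.98.214.64/26 (89.98.214.64 - 89.98.214.127) does not contain 89.99.214.115
  89.99.214.0/26 (89.99.214.0 - 89.99.214.63) does not contain 89.99.214.115
  89.99.214.128/25 (89.99.214.128 - 89.99.214.255) does not contain 89.99.214.115
  89.99.215.0/24 (89.99.215.0 - 89.99.215.255) does not contain 89.99.214.115
  89.99.212.0/24 (89.99.212.0 - 89.99.212.255) does not contain 89.99.214.115
  89.98.208.0/21 (89.98.208.0 - 89.98.215.255) does not contain 89.99.214.115
Longest matching prefix is /18 -> interface ens4.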